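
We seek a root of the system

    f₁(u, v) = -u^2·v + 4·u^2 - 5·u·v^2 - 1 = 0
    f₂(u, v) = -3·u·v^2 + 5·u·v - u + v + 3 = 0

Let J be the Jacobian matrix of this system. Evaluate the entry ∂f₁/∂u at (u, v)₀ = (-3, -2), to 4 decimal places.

-56.0000

∂f₁/∂u = -2·u·v + 8·u - 5·v^2.
At (-3, -2) this is -56.0000.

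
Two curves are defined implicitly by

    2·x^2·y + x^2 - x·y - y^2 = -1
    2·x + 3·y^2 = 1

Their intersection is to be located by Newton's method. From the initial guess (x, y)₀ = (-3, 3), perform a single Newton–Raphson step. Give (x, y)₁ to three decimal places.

(-1.986, 1.776)

At (-3, 3): F = (64.000, 20.000).
Jacobian J = [[4·x·y + 2·x - y, 2·x^2 - x - 2·y], [2, 6·y]].
At the point, J = [[-45.000, 15.000], [2.000, 18.000]] (det J = -840.000).
Solving J·Δ = −F gives Δ = (1.014, -1.224).
Then the next iterate is (x, y)₁ = (-1.986, 1.776).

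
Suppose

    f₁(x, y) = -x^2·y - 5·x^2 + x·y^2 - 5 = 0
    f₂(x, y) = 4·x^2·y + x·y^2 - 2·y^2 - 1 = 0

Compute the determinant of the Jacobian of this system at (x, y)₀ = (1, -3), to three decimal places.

-55.000

J = [[-2·x·y - 10·x + y^2, -x^2 + 2·x·y], [8·x·y + y^2, 4·x^2 + 2·x·y - 4·y]].
At the point, J = [[5.000, -7.000], [-15.000, 10.000]].
det J = -55.000.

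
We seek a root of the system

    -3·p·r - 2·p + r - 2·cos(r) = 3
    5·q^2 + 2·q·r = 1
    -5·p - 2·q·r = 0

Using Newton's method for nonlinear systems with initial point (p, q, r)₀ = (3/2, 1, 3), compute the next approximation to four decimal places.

(-4.1538, -1.4769, 17.8153)

At (3/2, 1, 3): F = (-14.520015, 10.0000, -13.5000).
Jacobian J = [[-3·r - 2, 0, -3·p + 2·sin(r) + 1], [0, 10·q + 2·r, 2·q], [-5, -2·r, -2·q]].
At the point, J = [[-11.0000, 0.0000, -3.217760], [0.0000, 16.0000, 2.0000], [-5.0000, -6.0000, -2.0000]] (det J = -37.420799).
Solving J·Δ = −F gives Δ = (-5.6538, -2.4769, 14.8153).
Then the next iterate is (p, q, r)₁ = (-4.1538, -1.4769, 17.8153).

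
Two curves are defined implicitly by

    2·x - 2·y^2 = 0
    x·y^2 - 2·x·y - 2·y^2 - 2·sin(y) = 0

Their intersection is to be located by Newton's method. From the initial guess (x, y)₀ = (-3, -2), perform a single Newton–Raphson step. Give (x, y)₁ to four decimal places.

At (-3, -2): F = (-14.0000, -30.181405).
Jacobian J = [[2, -4·y], [y^2 - 2·y, 2·x·y - 2·x - 4·y - 2·cos(y)]].
At the point, J = [[2.0000, 8.0000], [8.0000, 26.832294]] (det J = -10.335413).
Solving J·Δ = −F gives Δ = (-12.9846, 4.9961).
Then the next iterate is (x, y)₁ = (-15.9846, 2.9961).

(-15.9846, 2.9961)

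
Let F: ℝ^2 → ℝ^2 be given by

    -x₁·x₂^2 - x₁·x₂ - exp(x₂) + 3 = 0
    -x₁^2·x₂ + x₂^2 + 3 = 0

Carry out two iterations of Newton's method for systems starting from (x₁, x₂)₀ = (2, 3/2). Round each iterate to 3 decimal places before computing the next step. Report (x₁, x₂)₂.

At (2, 3/2): F = (-8.98169, -0.750).
Jacobian J = [[-x₂^2 - x₂, -2·x₁·x₂ - x₁ - exp(x₂)], [-2·x₁·x₂, -x₁^2 + 2·x₂]].
At the point, J = [[-3.750, -12.48169], [-6.000, -1.000]] (det J = -71.14013).
Solving J·Δ = −F gives Δ = (-0.005, -0.718).
Then the next iterate is (x₁, x₂)₁ = (1.995, 0.782).
Round to (1.995, 0.782) and repeat: F = (-1.96592, 0.49914), J = [[-1.39352, -7.30102], [-3.12018, -2.41603]].
Δ = (0.432, -0.352), so (x₁, x₂)₂ = (2.427, 0.430).

(2.427, 0.430)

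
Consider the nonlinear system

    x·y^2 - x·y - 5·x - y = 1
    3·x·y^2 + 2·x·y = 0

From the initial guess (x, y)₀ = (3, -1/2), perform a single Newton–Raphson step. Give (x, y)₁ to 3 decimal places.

At (3, -1/2): F = (-13.250, -0.750).
Jacobian J = [[y^2 - y - 5, 2·x·y - x - 1], [3·y^2 + 2·y, 6·x·y + 2·x]].
At the point, J = [[-4.250, -7.000], [-0.250, -3.000]] (det J = 11.000).
Solving J·Δ = −F gives Δ = (-3.136, 0.011).
Then the next iterate is (x, y)₁ = (-0.136, -0.489).

(-0.136, -0.489)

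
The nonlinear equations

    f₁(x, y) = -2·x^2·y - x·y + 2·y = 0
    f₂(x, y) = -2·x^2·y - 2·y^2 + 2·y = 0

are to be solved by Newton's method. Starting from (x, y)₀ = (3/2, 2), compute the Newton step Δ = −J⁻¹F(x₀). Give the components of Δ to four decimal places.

(-0.3232, -0.8687)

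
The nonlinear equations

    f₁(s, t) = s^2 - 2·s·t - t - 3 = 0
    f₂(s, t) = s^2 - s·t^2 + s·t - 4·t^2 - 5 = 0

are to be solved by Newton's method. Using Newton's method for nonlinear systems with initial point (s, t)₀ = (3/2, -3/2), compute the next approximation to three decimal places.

(1.262, -0.545)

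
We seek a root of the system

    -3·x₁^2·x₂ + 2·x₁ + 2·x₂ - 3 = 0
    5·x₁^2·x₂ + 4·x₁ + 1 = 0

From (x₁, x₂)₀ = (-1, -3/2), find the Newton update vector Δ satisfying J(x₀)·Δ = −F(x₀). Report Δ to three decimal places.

(-1.750, 8.750)

At (-1, -3/2): F = (-3.500, -10.500).
Jacobian J = [[-6·x₁·x₂ + 2, -3·x₁^2 + 2], [10·x₁·x₂ + 4, 5·x₁^2]].
At the point, J = [[-7.000, -1.000], [19.000, 5.000]] (det J = -16.000).
Solving J·Δ = −F gives Δ = (-1.750, 8.750).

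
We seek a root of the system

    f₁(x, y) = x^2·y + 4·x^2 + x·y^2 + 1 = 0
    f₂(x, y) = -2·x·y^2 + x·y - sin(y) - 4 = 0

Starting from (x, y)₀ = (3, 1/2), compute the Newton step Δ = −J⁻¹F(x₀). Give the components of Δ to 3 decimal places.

At (3, 1/2): F = (42.250, -4.47943).
Jacobian J = [[2·x·y + 8·x + y^2, x^2 + 2·x·y], [-2·y^2 + y, -4·x·y + x - cos(y)]].
At the point, J = [[27.250, 12.000], [0.000, -3.87758]] (det J = -105.66412).
Solving J·Δ = −F gives Δ = (-1.042, -1.155).

(-1.042, -1.155)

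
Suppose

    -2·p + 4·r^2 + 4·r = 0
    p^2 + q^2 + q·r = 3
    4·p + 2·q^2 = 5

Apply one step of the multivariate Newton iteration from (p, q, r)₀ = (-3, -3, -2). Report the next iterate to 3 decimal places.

(-0.939, -2.230, -1.177)

At (-3, -3, -2): F = (14.000, 21.000, 1.000).
Jacobian J = [[-2, 0, 8·r + 4], [2·p, 2·q + r, q], [4, 4·q, 0]].
At the point, J = [[-2.000, 0.000, -12.000], [-6.000, -8.000, -3.000], [4.000, -12.000, 0.000]] (det J = -1176.000).
Solving J·Δ = −F gives Δ = (2.061, 0.770, 0.823).
Then the next iterate is (p, q, r)₁ = (-0.939, -2.230, -1.177).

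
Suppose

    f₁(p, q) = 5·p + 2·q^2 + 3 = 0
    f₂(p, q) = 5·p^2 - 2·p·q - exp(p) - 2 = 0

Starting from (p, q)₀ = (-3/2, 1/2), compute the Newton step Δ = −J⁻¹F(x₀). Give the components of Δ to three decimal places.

(0.697, 0.258)

At (-3/2, 1/2): F = (-4.000, 10.52687).
Jacobian J = [[5, 4·q], [10·p - 2·q - exp(p), -2·p]].
At the point, J = [[5.000, 2.000], [-16.22313, 3.000]] (det J = 47.44626).
Solving J·Δ = −F gives Δ = (0.697, 0.258).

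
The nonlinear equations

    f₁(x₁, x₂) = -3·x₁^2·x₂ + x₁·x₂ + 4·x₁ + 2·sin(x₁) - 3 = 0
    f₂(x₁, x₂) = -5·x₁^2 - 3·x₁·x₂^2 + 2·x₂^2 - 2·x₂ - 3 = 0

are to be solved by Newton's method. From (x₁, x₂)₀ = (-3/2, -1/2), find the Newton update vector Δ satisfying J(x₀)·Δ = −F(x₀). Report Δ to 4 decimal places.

At (-3/2, -1/2): F = (-6.869990, -11.6250).
Jacobian J = [[-6·x₁·x₂ + x₂ + 2·cos(x₁) + 4, -3·x₁^2 + x₁], [-10·x₁ - 3·x₂^2, -6·x₁·x₂ + 4·x₂ - 2]].
At the point, J = [[-0.858526, -8.2500], [14.2500, -8.5000]] (det J = 124.859968).
Solving J·Δ = −F gives Δ = (0.3004, -0.8640).

(0.3004, -0.8640)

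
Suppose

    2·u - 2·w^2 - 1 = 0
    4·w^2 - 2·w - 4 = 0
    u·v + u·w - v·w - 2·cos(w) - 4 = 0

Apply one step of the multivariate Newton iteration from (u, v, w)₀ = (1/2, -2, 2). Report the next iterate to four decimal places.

At (1/2, -2, 2): F = (-8.0000, 8.0000, 0.832294).
Jacobian J = [[2, 0, -4·w], [0, 0, 8·w - 2], [v + w, u - w, u - v + 2·sin(w)]].
At the point, J = [[2.0000, 0.0000, -8.0000], [0.0000, 0.0000, 14.0000], [0.0000, -1.5000, 4.318595]] (det J = 42.0000).
Solving J·Δ = −F gives Δ = (1.7143, -1.0903, -0.5714).
Then the next iterate is (u, v, w)₁ = (2.2143, -3.0903, 1.4286).

(2.2143, -3.0903, 1.4286)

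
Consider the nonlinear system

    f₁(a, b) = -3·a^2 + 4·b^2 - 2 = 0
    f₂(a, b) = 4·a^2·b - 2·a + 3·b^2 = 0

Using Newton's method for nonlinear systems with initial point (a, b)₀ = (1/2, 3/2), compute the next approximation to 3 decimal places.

At (1/2, 3/2): F = (6.250, 7.250).
Jacobian J = [[-6·a, 8·b], [8·a·b - 2, 4·a^2 + 6·b]].
At the point, J = [[-3.000, 12.000], [4.000, 10.000]] (det J = -78.000).
Solving J·Δ = −F gives Δ = (-0.314, -0.599).
Then the next iterate is (a, b)₁ = (0.186, 0.901).

(0.186, 0.901)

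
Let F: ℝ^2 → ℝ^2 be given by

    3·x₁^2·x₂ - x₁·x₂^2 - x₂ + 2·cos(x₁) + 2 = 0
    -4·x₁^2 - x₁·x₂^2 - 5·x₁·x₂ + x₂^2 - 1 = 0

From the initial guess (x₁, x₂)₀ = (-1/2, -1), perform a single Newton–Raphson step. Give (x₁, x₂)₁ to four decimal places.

(0.2045, 4.2717)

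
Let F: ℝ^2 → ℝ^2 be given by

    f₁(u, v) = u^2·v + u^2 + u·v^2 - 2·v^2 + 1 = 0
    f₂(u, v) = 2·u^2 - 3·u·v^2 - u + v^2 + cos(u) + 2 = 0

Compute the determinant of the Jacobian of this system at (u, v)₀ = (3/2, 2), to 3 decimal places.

-180.001

J = [[2·u·v + 2·u + v^2, u^2 + 2·u·v - 4·v], [4·u - 3·v^2 - sin(u) - 1, -6·u·v + 2·v]].
At the point, J = [[13.000, 0.250], [-7.99749, -14.000]].
det J = -180.001.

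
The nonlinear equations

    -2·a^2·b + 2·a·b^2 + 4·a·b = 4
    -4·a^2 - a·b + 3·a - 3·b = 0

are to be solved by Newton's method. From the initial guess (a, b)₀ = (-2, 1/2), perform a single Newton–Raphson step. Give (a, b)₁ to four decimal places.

(-0.7978, 0.2407)

At (-2, 1/2): F = (-13.0000, -22.5000).
Jacobian J = [[-4·a·b + 2·b^2 + 4·b, -2·a^2 + 4·a·b + 4·a], [-8·a - b + 3, -a - 3]].
At the point, J = [[6.5000, -20.0000], [18.5000, -1.0000]] (det J = 363.5000).
Solving J·Δ = −F gives Δ = (1.2022, -0.2593).
Then the next iterate is (a, b)₁ = (-0.7978, 0.2407).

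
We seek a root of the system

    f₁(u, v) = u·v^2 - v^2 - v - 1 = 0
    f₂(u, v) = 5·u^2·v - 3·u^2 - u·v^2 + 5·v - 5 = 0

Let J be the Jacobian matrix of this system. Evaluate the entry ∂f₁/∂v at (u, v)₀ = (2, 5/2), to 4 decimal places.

∂f₁/∂v = 2·u·v - 2·v - 1.
At (2, 5/2) this is 4.0000.

4.0000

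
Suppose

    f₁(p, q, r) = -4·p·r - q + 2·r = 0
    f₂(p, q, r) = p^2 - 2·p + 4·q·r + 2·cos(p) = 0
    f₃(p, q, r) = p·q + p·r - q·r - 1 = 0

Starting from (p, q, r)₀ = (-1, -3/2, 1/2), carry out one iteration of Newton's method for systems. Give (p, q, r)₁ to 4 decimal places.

(0.1916, -1.9363, 0.0745)

At (-1, -3/2, 1/2): F = (4.5000, 1.080605, 0.7500).
Jacobian J = [[-4·r, -1, -4·p + 2], [2·p - 2·sin(p) - 2, 4·r, 4·q], [q + r, p - r, p - q]].
At the point, J = [[-2.0000, -1.0000, 6.0000], [-2.317058, 2.0000, -6.0000], [-1.0000, -1.5000, 0.5000]] (det J = 41.694993).
Solving J·Δ = −F gives Δ = (1.1916, -0.4363, -0.4255).
Then the next iterate is (p, q, r)₁ = (0.1916, -1.9363, 0.0745).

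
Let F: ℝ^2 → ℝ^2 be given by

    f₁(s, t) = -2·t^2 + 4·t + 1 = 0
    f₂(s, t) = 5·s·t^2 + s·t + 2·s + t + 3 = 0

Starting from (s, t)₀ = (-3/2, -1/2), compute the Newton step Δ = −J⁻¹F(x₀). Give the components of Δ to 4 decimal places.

At (-3/2, -1/2): F = (-1.5000, -1.6250).
Jacobian J = [[0, -4·t + 4], [5·t^2 + t + 2, 10·s·t + s + 1]].
At the point, J = [[0.0000, 6.0000], [2.7500, 7.0000]] (det J = -16.5000).
Solving J·Δ = −F gives Δ = (-0.0455, 0.2500).

(-0.0455, 0.2500)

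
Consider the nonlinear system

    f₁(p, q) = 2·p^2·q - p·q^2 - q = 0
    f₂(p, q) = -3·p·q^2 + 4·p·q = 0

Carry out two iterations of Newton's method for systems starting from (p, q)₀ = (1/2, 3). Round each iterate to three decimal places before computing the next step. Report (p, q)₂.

(1.334, 2.287)

At (1/2, 3): F = (-6.000, -7.500).
Jacobian J = [[4·p·q - q^2, 2·p^2 - 2·p·q - 1], [-3·q^2 + 4·q, -6·p·q + 4·p]].
At the point, J = [[-3.000, -3.500], [-15.000, -7.000]] (det J = -31.500).
Solving J·Δ = −F gives Δ = (0.500, -2.143).
Then the next iterate is (p, q)₁ = (1.000, 0.857).
Round to (1.000, 0.857) and repeat: F = (0.12255, 1.22465), J = [[2.69355, -0.714], [1.22465, -1.142]].
Δ = (0.334, 1.430), so (p, q)₂ = (1.334, 2.287).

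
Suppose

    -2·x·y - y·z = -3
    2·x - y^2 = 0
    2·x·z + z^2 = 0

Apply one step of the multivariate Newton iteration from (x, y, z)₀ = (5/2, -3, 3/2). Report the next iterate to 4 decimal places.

At (5/2, -3, 3/2): F = (22.5000, -4.0000, 9.7500).
Jacobian J = [[-2·y, -2·x - z, -y], [2, -2·y, 0], [2·z, 0, 2·x + 2·z]].
At the point, J = [[6.0000, -6.5000, 3.0000], [2.0000, 6.0000, 0.0000], [3.0000, 0.0000, 8.0000]] (det J = 338.0000).
Solving J·Δ = −F gives Δ = (-2.0607, 1.3536, -0.4460).
Then the next iterate is (x, y, z)₁ = (0.4393, -1.6464, 1.0540).

(0.4393, -1.6464, 1.0540)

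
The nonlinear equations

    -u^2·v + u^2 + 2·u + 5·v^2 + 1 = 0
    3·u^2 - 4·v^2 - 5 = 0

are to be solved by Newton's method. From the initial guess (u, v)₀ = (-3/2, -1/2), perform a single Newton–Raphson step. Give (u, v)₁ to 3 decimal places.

(-1.288, -0.211)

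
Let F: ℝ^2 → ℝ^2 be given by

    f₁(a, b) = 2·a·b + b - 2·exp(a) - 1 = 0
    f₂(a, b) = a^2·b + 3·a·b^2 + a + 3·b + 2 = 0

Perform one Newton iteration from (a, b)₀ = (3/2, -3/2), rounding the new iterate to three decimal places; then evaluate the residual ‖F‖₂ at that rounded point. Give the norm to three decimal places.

At (3/2, -3/2): F = (-15.96338, 5.750).
Jacobian J = [[2·b - 2·exp(a), 2·a + 1], [2·a·b + 3·b^2 + 1, a^2 + 6·a·b + 3]].
At the point, J = [[-11.96338, 4.000], [3.250, -8.250]] (det J = 85.69787).
Solving J·Δ = −F gives Δ = (-1.268, 0.197).
Then the next iterate is (a, b)₁ = (0.232, -1.303).
Re-evaluating at (0.232, -1.303): F = (-5.42983, -0.56546), so ‖F‖₂ = 5.459.

5.459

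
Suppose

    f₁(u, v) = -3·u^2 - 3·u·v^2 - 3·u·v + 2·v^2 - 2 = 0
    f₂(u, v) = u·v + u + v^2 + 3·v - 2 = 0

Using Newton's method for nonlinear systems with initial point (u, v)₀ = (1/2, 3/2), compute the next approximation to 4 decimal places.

At (1/2, 3/2): F = (-3.8750, 6.0000).
Jacobian J = [[-6·u - 3·v^2 - 3·v, -6·u·v - 3·u + 4·v], [v + 1, u + 2·v + 3]].
At the point, J = [[-14.2500, 0.0000], [2.5000, 6.5000]] (det J = -92.6250).
Solving J·Δ = −F gives Δ = (-0.2719, -0.8185).
Then the next iterate is (u, v)₁ = (0.2281, 0.6815).

(0.2281, 0.6815)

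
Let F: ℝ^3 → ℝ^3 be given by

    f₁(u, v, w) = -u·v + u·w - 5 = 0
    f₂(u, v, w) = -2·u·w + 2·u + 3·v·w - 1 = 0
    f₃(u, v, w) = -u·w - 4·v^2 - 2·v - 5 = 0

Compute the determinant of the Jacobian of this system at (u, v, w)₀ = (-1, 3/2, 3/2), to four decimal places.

-29.5000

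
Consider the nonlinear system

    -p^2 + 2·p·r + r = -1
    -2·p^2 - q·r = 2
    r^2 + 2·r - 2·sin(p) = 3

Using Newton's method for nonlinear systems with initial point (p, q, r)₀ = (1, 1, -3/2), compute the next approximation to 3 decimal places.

At (1, 1, -3/2): F = (-4.500, -2.500, -5.43294).
Jacobian J = [[-2·p + 2·r, 0, 2·p + 1], [-4·p, -r, -q], [-2·cos(p), 0, 2·r + 2]].
At the point, J = [[-5.000, 0.000, 3.000], [-4.000, 1.500, -1.000], [-1.08060, 0.000, -1.000]] (det J = 12.36272).
Solving J·Δ = −F gives Δ = (-2.524, -6.867, -2.706).
Then the next iterate is (p, q, r)₁ = (-1.524, -5.867, -4.206).

(-1.524, -5.867, -4.206)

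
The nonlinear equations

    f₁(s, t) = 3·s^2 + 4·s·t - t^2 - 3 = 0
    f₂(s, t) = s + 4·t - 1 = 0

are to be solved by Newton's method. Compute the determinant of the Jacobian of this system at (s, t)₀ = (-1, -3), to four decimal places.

-74.0000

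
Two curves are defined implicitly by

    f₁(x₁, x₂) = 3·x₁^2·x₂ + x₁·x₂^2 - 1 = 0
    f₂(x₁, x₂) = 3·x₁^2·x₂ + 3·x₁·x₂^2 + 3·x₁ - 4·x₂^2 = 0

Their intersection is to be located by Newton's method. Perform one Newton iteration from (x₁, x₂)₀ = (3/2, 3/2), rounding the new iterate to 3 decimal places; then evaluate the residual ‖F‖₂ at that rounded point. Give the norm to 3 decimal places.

At (3/2, 3/2): F = (12.500, 15.750).
Jacobian J = [[6·x₁·x₂ + x₂^2, 3·x₁^2 + 2·x₁·x₂], [6·x₁·x₂ + 3·x₂^2 + 3, 3·x₁^2 + 6·x₁·x₂ - 8·x₂]].
At the point, J = [[15.750, 11.250], [23.250, 8.250]] (det J = -131.625).
Solving J·Δ = −F gives Δ = (-0.563, -0.323).
Then the next iterate is (x₁, x₂)₁ = (0.937, 1.177).
Re-evaluating at (0.937, 1.177): F = (3.39816, 4.26395), so ‖F‖₂ = 5.452.

5.452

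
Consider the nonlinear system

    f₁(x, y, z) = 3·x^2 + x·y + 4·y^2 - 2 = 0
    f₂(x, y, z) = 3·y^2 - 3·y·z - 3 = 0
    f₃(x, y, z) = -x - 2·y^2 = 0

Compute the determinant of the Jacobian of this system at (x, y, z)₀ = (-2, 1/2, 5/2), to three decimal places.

J = [[6·x + y, x + 8·y, 0], [0, 6·y - 3·z, -3·y], [-1, -4·y, 0]].
At the point, J = [[-11.500, 2.000, 0.000], [0.000, -4.500, -1.500], [-1.000, -2.000, 0.000]].
det J = 37.500.

37.500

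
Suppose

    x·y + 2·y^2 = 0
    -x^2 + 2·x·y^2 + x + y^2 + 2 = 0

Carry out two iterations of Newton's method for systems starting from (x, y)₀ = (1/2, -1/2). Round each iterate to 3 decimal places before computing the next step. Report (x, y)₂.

(-3.230, -5.924)

At (1/2, -1/2): F = (0.250, 2.750).
Jacobian J = [[y, x + 4·y], [-2·x + 2·y^2 + 1, 4·x·y + 2·y]].
At the point, J = [[-0.500, -1.500], [0.500, -2.000]] (det J = 1.750).
Solving J·Δ = −F gives Δ = (-2.071, 0.857).
Then the next iterate is (x, y)₁ = (-1.571, 0.357).
Round to (-1.571, 0.357) and repeat: F = (-0.30595, -2.31204), J = [[0.357, -0.143], [4.39690, -1.52939]].
Δ = (-1.659, -6.281), so (x, y)₂ = (-3.230, -5.924).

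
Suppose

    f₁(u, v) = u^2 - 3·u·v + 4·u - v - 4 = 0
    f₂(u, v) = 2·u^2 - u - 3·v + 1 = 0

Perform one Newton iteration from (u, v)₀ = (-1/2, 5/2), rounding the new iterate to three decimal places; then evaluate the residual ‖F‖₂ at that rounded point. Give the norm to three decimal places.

2.664

At (-1/2, 5/2): F = (-4.500, -5.500).
Jacobian J = [[2·u - 3·v + 4, -3·u - 1], [4·u - 1, -3]].
At the point, J = [[-4.500, 0.500], [-3.000, -3.000]] (det J = 15.000).
Solving J·Δ = −F gives Δ = (-1.083, -0.750).
Then the next iterate is (u, v)₁ = (-1.583, 1.750).
Re-evaluating at (-1.583, 1.750): F = (-1.26536, 2.34478), so ‖F‖₂ = 2.664.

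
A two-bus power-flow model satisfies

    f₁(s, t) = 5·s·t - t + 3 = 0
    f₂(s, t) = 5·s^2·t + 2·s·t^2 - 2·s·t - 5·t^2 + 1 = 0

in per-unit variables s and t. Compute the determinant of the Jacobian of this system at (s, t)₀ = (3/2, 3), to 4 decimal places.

-426.7500

J = [[5·t, 5·s - 1], [10·s·t + 2·t^2 - 2·t, 5·s^2 + 4·s·t - 2·s - 10·t]].
At the point, J = [[15.0000, 6.5000], [57.0000, -3.7500]].
det J = -426.7500.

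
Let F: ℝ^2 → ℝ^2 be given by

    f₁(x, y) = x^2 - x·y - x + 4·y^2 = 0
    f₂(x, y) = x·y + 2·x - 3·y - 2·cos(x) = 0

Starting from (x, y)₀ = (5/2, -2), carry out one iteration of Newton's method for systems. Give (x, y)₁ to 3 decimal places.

(-4.200, -2.835)

At (5/2, -2): F = (24.750, 7.60229).
Jacobian J = [[2·x - y - 1, -x + 8·y], [y + 2·sin(x) + 2, x - 3]].
At the point, J = [[6.000, -18.500], [1.19694, -0.500]] (det J = 19.14347).
Solving J·Δ = −F gives Δ = (-6.700, -0.835).
Then the next iterate is (x, y)₁ = (-4.200, -2.835).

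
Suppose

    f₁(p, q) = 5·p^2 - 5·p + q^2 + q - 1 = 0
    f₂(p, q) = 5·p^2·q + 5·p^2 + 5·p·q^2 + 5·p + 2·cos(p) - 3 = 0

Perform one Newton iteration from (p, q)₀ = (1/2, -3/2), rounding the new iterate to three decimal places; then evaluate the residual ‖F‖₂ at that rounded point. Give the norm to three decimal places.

13.357

At (1/2, -3/2): F = (-1.500, 6.25517).
Jacobian J = [[10·p - 5, 2·q + 1], [10·p·q + 10·p + 5·q^2 - 2·sin(p) + 5, 5·p^2 + 10·p·q]].
At the point, J = [[0.000, -2.000], [12.79115, -6.250]] (det J = 25.58230).
Solving J·Δ = −F gives Δ = (-0.855, -0.750).
Then the next iterate is (p, q)₁ = (-0.355, -2.250).
Re-evaluating at (-0.355, -2.250): F = (4.21762, -12.67330), so ‖F‖₂ = 13.357.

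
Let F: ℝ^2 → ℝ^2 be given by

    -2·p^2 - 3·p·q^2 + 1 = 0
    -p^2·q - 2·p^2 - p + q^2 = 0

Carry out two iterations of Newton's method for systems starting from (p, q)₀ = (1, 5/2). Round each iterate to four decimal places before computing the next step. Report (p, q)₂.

At (1, 5/2): F = (-19.7500, 0.7500).
Jacobian J = [[-4·p - 3·q^2, -6·p·q], [-2·p·q - 4·p - 1, -p^2 + 2·q]].
At the point, J = [[-22.7500, -15.0000], [-10.0000, 4.0000]] (det J = -241.0000).
Solving J·Δ = −F gives Δ = (-0.2811, -0.8903).
Then the next iterate is (p, q)₁ = (0.7189, 1.6097).
Round to (0.7189, 1.6097) and repeat: F = (-5.621933, 0.006679), J = [[-10.649002, -6.943280], [-6.190027, 2.702583]].
Δ = (-0.2111, -0.4859), so (p, q)₂ = (0.5078, 1.1238).

(0.5078, 1.1238)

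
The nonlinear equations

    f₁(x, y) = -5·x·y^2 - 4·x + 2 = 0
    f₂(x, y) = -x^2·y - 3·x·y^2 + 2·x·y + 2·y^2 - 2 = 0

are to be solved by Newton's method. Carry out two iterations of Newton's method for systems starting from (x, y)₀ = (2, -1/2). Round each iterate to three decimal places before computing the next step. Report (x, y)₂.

(2.206, -1.325)

At (2, -1/2): F = (-8.500, -3.000).
Jacobian J = [[-5·y^2 - 4, -10·x·y], [-2·x·y - 3·y^2 + 2·y, -x^2 - 6·x·y + 2·x + 4·y]].
At the point, J = [[-5.250, 10.000], [0.250, 4.000]] (det J = -23.500).
Solving J·Δ = −F gives Δ = (-0.170, 0.761).
Then the next iterate is (x, y)₁ = (1.830, 0.261).
Round to (1.830, 0.261) and repeat: F = (-5.94331, -2.15655), J = [[-4.34061, -4.77630], [-0.63762, -1.51068]].
Δ = (0.376, -1.586), so (x, y)₂ = (2.206, -1.325).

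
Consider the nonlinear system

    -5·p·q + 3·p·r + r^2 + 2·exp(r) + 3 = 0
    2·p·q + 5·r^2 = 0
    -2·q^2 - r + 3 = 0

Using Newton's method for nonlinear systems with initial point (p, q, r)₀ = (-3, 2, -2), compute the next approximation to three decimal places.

At (-3, 2, -2): F = (55.27067, 8.000, -3.000).
Jacobian J = [[-5·q + 3·r, -5·p, 3·p + 2·r + 2·exp(r)], [2·q, 2·p, 10·r], [0, -4·q, -1]].
At the point, J = [[-16.000, 15.000, -12.72933], [4.000, -6.000, -20.000], [0.000, -8.000, -1.000]] (det J = 2931.33854).
Solving J·Δ = −F gives Δ = (2.200, -0.499, 0.990).
Then the next iterate is (p, q, r)₁ = (-0.800, 1.501, -1.010).

(-0.800, 1.501, -1.010)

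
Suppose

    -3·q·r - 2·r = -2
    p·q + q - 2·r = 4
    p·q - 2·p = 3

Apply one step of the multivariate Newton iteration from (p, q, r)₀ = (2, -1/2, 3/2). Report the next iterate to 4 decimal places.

(-0.7379, 0.0777, -1.1990)

At (2, -1/2, 3/2): F = (1.2500, -8.5000, -8.0000).
Jacobian J = [[0, -3·r, -3·q - 2], [q, p + 1, -2], [q - 2, p, 0]].
At the point, J = [[0.0000, -4.5000, -0.5000], [-0.5000, 3.0000, -2.0000], [-2.5000, 2.0000, 0.0000]] (det J = -25.7500).
Solving J·Δ = −F gives Δ = (-2.7379, 0.5777, -2.6990).
Then the next iterate is (p, q, r)₁ = (-0.7379, 0.0777, -1.1990).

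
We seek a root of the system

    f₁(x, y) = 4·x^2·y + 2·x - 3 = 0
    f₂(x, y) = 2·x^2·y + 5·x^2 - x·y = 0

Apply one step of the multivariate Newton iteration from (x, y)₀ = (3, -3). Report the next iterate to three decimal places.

At (3, -3): F = (-105.000, 0.000).
Jacobian J = [[8·x·y + 2, 4·x^2], [4·x·y + 10·x - y, 2·x^2 - x]].
At the point, J = [[-70.000, 36.000], [-3.000, 15.000]] (det J = -942.000).
Solving J·Δ = −F gives Δ = (-1.672, -0.334).
Then the next iterate is (x, y)₁ = (1.328, -3.334).

(1.328, -3.334)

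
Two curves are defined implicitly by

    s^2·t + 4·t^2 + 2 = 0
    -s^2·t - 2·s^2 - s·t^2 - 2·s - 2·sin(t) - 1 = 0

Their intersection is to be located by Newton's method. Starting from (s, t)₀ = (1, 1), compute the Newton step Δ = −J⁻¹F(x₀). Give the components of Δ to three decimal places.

(-0.681, -0.627)

At (1, 1): F = (7.000, -8.68294).
Jacobian J = [[2·s·t, s^2 + 8·t], [-2·s·t - 4·s - t^2 - 2, -s^2 - 2·s·t - 2·cos(t)]].
At the point, J = [[2.000, 9.000], [-9.000, -4.08060]] (det J = 72.83879).
Solving J·Δ = −F gives Δ = (-0.681, -0.627).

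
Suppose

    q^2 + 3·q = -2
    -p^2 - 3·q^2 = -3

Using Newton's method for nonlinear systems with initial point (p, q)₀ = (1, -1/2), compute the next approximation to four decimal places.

At (1, -1/2): F = (0.7500, 1.2500).
Jacobian J = [[0, 2·q + 3], [-2·p, -6·q]].
At the point, J = [[0.0000, 2.0000], [-2.0000, 3.0000]] (det J = 4.0000).
Solving J·Δ = −F gives Δ = (0.0625, -0.3750).
Then the next iterate is (p, q)₁ = (1.0625, -0.8750).

(1.0625, -0.8750)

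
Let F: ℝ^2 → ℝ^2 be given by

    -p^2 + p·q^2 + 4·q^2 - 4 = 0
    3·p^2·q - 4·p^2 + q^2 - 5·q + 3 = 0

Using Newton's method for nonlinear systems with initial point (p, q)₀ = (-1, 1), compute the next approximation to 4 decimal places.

At (-1, 1): F = (-2.0000, -2.0000).
Jacobian J = [[-2·p + q^2, 2·p·q + 8·q], [6·p·q - 8·p, 3·p^2 + 2·q - 5]].
At the point, J = [[3.0000, 6.0000], [2.0000, 0.0000]] (det J = -12.0000).
Solving J·Δ = −F gives Δ = (1.0000, -0.1667).
Then the next iterate is (p, q)₁ = (0.0000, 0.8333).

(0.0000, 0.8333)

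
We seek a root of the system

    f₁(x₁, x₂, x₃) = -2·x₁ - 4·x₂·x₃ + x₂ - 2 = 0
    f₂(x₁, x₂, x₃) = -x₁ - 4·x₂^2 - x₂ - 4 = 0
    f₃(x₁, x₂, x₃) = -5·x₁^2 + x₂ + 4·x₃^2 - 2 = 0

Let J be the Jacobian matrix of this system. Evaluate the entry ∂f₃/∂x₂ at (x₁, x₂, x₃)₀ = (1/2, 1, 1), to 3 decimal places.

∂f₃/∂x₂ = 1.
At (1/2, 1, 1) this is 1.000.

1.000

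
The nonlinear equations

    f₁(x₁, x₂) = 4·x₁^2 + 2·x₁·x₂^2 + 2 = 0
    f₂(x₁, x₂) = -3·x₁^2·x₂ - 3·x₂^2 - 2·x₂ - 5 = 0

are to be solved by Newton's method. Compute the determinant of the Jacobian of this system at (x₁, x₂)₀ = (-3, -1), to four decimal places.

722.0000

J = [[8·x₁ + 2·x₂^2, 4·x₁·x₂], [-6·x₁·x₂, -3·x₁^2 - 6·x₂ - 2]].
At the point, J = [[-22.0000, 12.0000], [-18.0000, -23.0000]].
det J = 722.0000.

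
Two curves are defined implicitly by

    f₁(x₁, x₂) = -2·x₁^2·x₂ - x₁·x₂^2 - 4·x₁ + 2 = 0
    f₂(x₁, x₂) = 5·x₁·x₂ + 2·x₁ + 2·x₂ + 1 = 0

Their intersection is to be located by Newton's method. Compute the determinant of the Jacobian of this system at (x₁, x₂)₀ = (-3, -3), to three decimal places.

169.000

J = [[-4·x₁·x₂ - x₂^2 - 4, -2·x₁^2 - 2·x₁·x₂], [5·x₂ + 2, 5·x₁ + 2]].
At the point, J = [[-49.000, -36.000], [-13.000, -13.000]].
det J = 169.000.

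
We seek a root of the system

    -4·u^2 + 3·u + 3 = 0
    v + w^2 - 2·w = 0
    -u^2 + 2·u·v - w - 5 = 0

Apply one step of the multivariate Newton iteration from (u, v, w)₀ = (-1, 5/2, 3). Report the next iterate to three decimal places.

At (-1, 5/2, 3): F = (-4.000, 5.500, -14.000).
Jacobian J = [[-8·u + 3, 0, 0], [0, 1, 2·w - 2], [-2·u + 2·v, 2·u, -1]].
At the point, J = [[11.000, 0.000, 0.000], [0.000, 1.000, 4.000], [7.000, -2.000, -1.000]] (det J = 77.000).
Solving J·Δ = −F gives Δ = (0.364, -5.760, 0.065).
Then the next iterate is (u, v, w)₁ = (-0.636, -3.260, 3.065).

(-0.636, -3.260, 3.065)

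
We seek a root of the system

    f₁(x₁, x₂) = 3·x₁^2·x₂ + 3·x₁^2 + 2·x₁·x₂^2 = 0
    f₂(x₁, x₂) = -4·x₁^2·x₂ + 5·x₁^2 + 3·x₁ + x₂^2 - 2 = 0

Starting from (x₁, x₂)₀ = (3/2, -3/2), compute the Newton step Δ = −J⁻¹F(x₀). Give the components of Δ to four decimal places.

(-0.3194, 1.5000)

At (3/2, -3/2): F = (3.3750, 29.5000).
Jacobian J = [[6·x₁·x₂ + 6·x₁ + 2·x₂^2, 3·x₁^2 + 4·x₁·x₂], [-8·x₁·x₂ + 10·x₁ + 3, -4·x₁^2 + 2·x₂]].
At the point, J = [[0.0000, -2.2500], [36.0000, -12.0000]] (det J = 81.0000).
Solving J·Δ = −F gives Δ = (-0.3194, 1.5000).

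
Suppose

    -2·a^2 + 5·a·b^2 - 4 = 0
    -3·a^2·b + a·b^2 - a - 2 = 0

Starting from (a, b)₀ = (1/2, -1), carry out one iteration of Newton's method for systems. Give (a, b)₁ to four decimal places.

At (1/2, -1): F = (-2.0000, -1.2500).
Jacobian J = [[-4·a + 5·b^2, 10·a·b], [-6·a·b + b^2 - 1, -3·a^2 + 2·a·b]].
At the point, J = [[3.0000, -5.0000], [3.0000, -1.7500]] (det J = 9.7500).
Solving J·Δ = −F gives Δ = (0.2821, -0.2308).
Then the next iterate is (a, b)₁ = (0.7821, -1.2308).

(0.7821, -1.2308)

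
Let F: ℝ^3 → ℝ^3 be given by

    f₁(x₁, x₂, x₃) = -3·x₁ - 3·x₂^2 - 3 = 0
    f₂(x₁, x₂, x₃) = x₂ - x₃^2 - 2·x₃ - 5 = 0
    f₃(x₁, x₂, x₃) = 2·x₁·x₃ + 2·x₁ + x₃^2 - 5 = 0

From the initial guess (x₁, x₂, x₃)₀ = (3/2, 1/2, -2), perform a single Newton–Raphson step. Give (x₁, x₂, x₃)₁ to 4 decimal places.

At (3/2, 1/2, -2): F = (-8.2500, -4.5000, -4.0000).
Jacobian J = [[-3, -6·x₂, 0], [0, 1, -2·x₃ - 2], [2·x₃ + 2, 0, 2·x₁ + 2·x₃]].
At the point, J = [[-3.0000, -3.0000, 0.0000], [0.0000, 1.0000, 2.0000], [-2.0000, 0.0000, -1.0000]] (det J = 15.0000).
Solving J·Δ = −F gives Δ = (-3.0500, 0.3000, 2.1000).
Then the next iterate is (x₁, x₂, x₃)₁ = (-1.5500, 0.8000, 0.1000).

(-1.5500, 0.8000, 0.1000)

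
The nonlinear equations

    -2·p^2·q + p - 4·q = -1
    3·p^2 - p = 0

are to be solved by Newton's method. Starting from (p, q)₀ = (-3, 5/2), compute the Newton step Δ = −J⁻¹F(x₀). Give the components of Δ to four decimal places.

At (-3, 5/2): F = (-57.0000, 30.0000).
Jacobian J = [[-4·p·q + 1, -2·p^2 - 4], [6·p - 1, 0]].
At the point, J = [[31.0000, -22.0000], [-19.0000, 0.0000]] (det J = -418.0000).
Solving J·Δ = −F gives Δ = (1.5789, -0.3660).

(1.5789, -0.3660)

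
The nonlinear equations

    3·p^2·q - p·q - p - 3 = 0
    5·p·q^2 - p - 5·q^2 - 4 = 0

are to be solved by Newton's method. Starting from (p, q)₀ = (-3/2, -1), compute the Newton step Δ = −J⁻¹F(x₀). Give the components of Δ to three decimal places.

(0.625, 0.500)

At (-3/2, -1): F = (-9.750, -15.000).
Jacobian J = [[6·p·q - q - 1, 3·p^2 - p], [5·q^2 - 1, 10·p·q - 10·q]].
At the point, J = [[9.000, 8.250], [4.000, 25.000]] (det J = 192.000).
Solving J·Δ = −F gives Δ = (0.625, 0.500).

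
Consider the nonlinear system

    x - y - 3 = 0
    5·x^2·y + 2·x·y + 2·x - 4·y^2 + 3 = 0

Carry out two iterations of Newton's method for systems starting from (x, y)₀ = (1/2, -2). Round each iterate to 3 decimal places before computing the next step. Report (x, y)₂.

(3.573, 0.573)

At (1/2, -2): F = (-0.500, -16.500).
Jacobian J = [[1, -1], [10·x·y + 2·y + 2, 5·x^2 + 2·x - 8·y]].
At the point, J = [[1.000, -1.000], [-12.000, 18.250]] (det J = 6.250).
Solving J·Δ = −F gives Δ = (4.100, 3.600).
Then the next iterate is (x, y)₁ = (4.600, 1.600).
Round to (4.600, 1.600) and repeat: F = (0.000, 185.960), J = [[1.000, -1.000], [78.800, 102.200]].
Δ = (-1.027, -1.027), so (x, y)₂ = (3.573, 0.573).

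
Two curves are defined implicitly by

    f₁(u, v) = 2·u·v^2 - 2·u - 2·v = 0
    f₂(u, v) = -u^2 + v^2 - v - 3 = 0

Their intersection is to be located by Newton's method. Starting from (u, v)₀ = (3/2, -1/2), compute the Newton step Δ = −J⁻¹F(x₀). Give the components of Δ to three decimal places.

At (3/2, -1/2): F = (-1.250, -4.500).
Jacobian J = [[2·v^2 - 2, 4·u·v - 2], [-2·u, 2·v - 1]].
At the point, J = [[-1.500, -5.000], [-3.000, -2.000]] (det J = -12.000).
Solving J·Δ = −F gives Δ = (-1.667, 0.250).

(-1.667, 0.250)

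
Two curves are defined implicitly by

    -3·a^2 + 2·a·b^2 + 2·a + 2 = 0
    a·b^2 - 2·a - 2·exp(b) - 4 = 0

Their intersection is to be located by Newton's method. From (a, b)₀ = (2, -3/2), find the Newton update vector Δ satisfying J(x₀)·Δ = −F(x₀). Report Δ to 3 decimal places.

(1.734, -0.545)

At (2, -3/2): F = (3.000, -3.94626).
Jacobian J = [[-6·a + 2·b^2 + 2, 4·a·b], [b^2 - 2, 2·a·b - 2·exp(b)]].
At the point, J = [[-5.500, -12.000], [0.250, -6.44626]] (det J = 38.45443).
Solving J·Δ = −F gives Δ = (1.734, -0.545).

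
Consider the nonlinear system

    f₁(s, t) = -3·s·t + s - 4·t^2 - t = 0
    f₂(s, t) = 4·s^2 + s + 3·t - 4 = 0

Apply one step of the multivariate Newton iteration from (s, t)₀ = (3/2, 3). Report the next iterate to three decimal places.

At (3/2, 3): F = (-51.000, 15.500).
Jacobian J = [[-3·t + 1, -3·s - 8·t - 1], [8·s + 1, 3]].
At the point, J = [[-8.000, -29.500], [13.000, 3.000]] (det J = 359.500).
Solving J·Δ = −F gives Δ = (-0.846, -1.499).
Then the next iterate is (s, t)₁ = (0.654, 1.501).

(0.654, 1.501)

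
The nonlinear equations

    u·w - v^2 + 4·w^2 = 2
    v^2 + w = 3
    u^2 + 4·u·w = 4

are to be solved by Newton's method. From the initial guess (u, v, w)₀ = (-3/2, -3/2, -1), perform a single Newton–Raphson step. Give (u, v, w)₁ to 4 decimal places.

(-0.7687, -2.1316, -1.1449)

At (-3/2, -3/2, -1): F = (1.2500, -1.7500, 4.2500).
Jacobian J = [[w, -2·v, u + 8·w], [0, 2·v, 1], [2·u + 4·w, 0, 4·u]].
At the point, J = [[-1.0000, 3.0000, -9.5000], [0.0000, -3.0000, 1.0000], [-7.0000, 0.0000, -6.0000]] (det J = 160.5000).
Solving J·Δ = −F gives Δ = (0.7313, -0.6316, -0.1449).
Then the next iterate is (u, v, w)₁ = (-0.7687, -2.1316, -1.1449).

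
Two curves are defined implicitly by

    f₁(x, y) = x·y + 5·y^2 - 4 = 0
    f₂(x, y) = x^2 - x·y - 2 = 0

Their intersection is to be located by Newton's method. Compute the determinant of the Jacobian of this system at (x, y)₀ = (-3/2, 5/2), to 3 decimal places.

133.000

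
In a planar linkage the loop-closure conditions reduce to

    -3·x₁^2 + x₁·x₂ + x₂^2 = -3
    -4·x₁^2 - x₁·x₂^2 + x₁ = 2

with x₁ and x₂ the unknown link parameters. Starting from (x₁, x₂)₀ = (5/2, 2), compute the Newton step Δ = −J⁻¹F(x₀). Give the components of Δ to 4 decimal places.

At (5/2, 2): F = (-6.7500, -34.5000).
Jacobian J = [[-6·x₁ + x₂, x₁ + 2·x₂], [-8·x₁ - x₂^2 + 1, -2·x₁·x₂]].
At the point, J = [[-13.0000, 6.5000], [-23.0000, -10.0000]] (det J = 279.5000).
Solving J·Δ = −F gives Δ = (-1.0438, -1.0492).

(-1.0438, -1.0492)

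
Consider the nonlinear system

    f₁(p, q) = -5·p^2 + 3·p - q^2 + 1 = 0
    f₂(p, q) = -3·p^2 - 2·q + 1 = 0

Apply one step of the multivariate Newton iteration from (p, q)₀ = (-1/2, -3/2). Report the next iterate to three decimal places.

(-0.570, 0.020)

At (-1/2, -3/2): F = (-4.000, 3.250).
Jacobian J = [[-10·p + 3, -2·q], [-6·p, -2]].
At the point, J = [[8.000, 3.000], [3.000, -2.000]] (det J = -25.000).
Solving J·Δ = −F gives Δ = (-0.070, 1.520).
Then the next iterate is (p, q)₁ = (-0.570, 0.020).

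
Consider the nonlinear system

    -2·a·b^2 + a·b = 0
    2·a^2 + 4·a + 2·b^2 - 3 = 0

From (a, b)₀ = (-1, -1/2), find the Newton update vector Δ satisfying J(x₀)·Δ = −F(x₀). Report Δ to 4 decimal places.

At (-1, -1/2): F = (1.0000, -4.5000).
Jacobian J = [[-2·b^2 + b, -4·a·b + a], [4·a + 4, 4·b]].
At the point, J = [[-1.0000, -3.0000], [0.0000, -2.0000]] (det J = 2.0000).
Solving J·Δ = −F gives Δ = (7.7500, -2.2500).

(7.7500, -2.2500)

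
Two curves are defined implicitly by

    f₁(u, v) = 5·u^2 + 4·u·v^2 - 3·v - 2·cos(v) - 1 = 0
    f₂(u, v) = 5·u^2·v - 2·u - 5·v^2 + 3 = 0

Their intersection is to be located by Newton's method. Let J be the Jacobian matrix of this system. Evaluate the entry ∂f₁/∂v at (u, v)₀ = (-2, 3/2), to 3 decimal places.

-25.005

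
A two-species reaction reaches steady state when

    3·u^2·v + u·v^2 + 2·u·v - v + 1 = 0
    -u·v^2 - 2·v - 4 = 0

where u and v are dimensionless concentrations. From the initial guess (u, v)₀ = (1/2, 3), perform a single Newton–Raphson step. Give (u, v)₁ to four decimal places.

At (1/2, 3): F = (7.7500, -14.5000).
Jacobian J = [[6·u·v + v^2 + 2·v, 3·u^2 + 2·u·v + 2·u - 1], [-v^2, -2·u·v - 2]].
At the point, J = [[24.0000, 3.7500], [-9.0000, -5.0000]] (det J = -86.2500).
Solving J·Δ = −F gives Δ = (0.1812, -3.2261).
Then the next iterate is (u, v)₁ = (0.6812, -0.2261).

(0.6812, -0.2261)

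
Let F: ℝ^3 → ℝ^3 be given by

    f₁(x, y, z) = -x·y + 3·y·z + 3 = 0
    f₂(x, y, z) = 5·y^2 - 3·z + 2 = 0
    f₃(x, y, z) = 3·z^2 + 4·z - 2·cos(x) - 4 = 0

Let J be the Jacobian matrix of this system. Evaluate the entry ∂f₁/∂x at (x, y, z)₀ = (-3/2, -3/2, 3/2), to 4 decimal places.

1.5000

∂f₁/∂x = -y.
At (-3/2, -3/2, 3/2) this is 1.5000.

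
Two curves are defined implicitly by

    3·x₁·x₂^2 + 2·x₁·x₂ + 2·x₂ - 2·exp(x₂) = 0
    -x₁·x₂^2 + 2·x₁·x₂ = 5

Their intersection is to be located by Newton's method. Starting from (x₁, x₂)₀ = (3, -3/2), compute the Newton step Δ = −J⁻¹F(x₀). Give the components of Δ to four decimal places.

(-6.2486, -0.8037)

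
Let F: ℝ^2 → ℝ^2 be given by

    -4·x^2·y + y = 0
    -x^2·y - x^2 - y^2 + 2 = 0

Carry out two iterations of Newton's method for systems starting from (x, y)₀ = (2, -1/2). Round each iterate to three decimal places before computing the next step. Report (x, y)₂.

(1.437, -0.030)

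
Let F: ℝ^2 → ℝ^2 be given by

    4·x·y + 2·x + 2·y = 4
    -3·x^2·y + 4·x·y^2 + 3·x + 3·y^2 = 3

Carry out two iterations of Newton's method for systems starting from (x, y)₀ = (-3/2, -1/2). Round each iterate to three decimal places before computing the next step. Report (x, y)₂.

(-2.112, -1.193)

At (-3/2, -1/2): F = (-5.000, -4.875).
Jacobian J = [[4·y + 2, 4·x + 2], [-6·x·y + 4·y^2 + 3, -3·x^2 + 8·x·y + 6·y]].
At the point, J = [[0.000, -4.000], [-0.500, -3.750]] (det J = -2.000).
Solving J·Δ = −F gives Δ = (-0.375, -1.250).
Then the next iterate is (x, y)₁ = (-1.875, -1.750).
Round to (-1.875, -1.750) and repeat: F = (1.875, -3.94922), J = [[-5.000, -5.500], [-4.43750, 5.20312]].
Δ = (-0.237, 0.557), so (x, y)₂ = (-2.112, -1.193).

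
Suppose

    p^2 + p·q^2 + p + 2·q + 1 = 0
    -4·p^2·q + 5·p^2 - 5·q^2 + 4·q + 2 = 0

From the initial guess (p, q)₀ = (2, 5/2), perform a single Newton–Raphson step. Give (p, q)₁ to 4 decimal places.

(-0.4709, 2.7748)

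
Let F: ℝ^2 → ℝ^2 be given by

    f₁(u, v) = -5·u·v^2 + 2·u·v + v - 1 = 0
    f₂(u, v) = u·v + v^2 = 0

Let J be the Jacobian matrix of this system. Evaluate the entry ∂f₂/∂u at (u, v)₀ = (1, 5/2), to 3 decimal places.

2.500

∂f₂/∂u = v.
At (1, 5/2) this is 2.500.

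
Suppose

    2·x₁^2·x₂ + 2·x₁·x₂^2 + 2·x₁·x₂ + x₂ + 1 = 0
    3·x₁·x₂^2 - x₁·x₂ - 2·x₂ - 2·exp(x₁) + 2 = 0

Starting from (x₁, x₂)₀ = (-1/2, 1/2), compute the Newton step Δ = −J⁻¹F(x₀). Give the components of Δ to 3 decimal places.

At (-1/2, 1/2): F = (1.000, -0.33806).
Jacobian J = [[4·x₁·x₂ + 2·x₂^2 + 2·x₂, 2·x₁^2 + 4·x₁·x₂ + 2·x₁ + 1], [3·x₂^2 - x₂ - 2·exp(x₁), 6·x₁·x₂ - x₁ - 2]].
At the point, J = [[0.500, -0.500], [-0.96306, -3.000]] (det J = -1.98153).
Solving J·Δ = −F gives Δ = (-1.599, 0.401).

(-1.599, 0.401)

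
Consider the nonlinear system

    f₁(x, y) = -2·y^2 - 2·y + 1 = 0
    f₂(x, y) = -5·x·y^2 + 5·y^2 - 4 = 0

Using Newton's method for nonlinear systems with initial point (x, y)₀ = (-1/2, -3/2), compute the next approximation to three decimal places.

At (-1/2, -3/2): F = (-0.500, 12.875).
Jacobian J = [[0, -4·y - 2], [-5·y^2, -10·x·y + 10·y]].
At the point, J = [[0.000, 4.000], [-11.250, -22.500]] (det J = 45.000).
Solving J·Δ = −F gives Δ = (0.894, 0.125).
Then the next iterate is (x, y)₁ = (0.394, -1.375).

(0.394, -1.375)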